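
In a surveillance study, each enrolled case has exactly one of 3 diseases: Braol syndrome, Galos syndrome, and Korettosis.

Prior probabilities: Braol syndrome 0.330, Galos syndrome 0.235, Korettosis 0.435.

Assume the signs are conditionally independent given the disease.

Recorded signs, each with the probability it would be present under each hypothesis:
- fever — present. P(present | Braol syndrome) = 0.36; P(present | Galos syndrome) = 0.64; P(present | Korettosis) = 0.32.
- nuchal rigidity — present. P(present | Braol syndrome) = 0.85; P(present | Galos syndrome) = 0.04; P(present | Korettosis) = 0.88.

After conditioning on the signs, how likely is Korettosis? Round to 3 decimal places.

0.534

Multiply each prior by the joint likelihood of the sign pattern:
  Braol syndrome: 0.330 × 0.36 × 0.85 = 0.10098
  Galos syndrome: 0.235 × 0.64 × 0.04 = 0.006016
  Korettosis: 0.435 × 0.32 × 0.88 = 0.1225
Normalizing constant Z = 0.10098 + 0.006016 + 0.1225 = 0.22949.
P(Korettosis | evidence) = 0.1225 / 0.22949 ≈ 0.534.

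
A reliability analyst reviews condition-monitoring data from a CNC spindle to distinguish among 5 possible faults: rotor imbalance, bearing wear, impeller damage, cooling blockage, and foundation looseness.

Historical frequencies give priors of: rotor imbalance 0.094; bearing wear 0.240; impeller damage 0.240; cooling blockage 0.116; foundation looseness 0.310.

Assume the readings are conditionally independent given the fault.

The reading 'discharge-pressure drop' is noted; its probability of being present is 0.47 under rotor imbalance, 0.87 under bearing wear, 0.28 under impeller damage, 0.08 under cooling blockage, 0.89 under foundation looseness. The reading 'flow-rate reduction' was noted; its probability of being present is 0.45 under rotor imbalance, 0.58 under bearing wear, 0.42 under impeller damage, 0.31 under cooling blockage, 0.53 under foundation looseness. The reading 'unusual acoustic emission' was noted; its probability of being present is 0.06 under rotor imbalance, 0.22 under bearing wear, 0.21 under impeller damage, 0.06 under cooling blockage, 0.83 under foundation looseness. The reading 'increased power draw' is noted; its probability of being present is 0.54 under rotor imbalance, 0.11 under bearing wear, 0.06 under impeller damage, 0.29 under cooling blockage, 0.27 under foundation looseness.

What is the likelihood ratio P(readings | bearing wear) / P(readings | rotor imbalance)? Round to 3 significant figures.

1.78

Take the product of per-reading likelihoods under each hypothesis, then divide.
  bearing wear: 0.87 × 0.58 × 0.22 × 0.11 = 0.012211
  rotor imbalance: 0.47 × 0.45 × 0.06 × 0.54 = 0.0068526
Bayes factor = 0.012211 / 0.0068526 ≈ 1.78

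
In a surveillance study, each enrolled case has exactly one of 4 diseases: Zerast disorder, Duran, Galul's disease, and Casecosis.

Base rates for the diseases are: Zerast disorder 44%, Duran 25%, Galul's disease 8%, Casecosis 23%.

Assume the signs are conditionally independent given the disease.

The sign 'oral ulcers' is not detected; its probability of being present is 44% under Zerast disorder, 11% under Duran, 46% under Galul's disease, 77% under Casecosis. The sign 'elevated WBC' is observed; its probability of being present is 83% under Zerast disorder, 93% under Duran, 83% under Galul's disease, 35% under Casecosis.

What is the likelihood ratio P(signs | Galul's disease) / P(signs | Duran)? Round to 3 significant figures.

The Bayes factor is the ratio of the joint likelihoods of the sign pattern under the two hypotheses (using 1 − P(present | H) for each absent sign).
  Galul's disease: (1 − 0.46) × 0.83 = 0.4482
  Duran: (1 − 0.11) × 0.93 = 0.8277
Bayes factor = 0.4482 / 0.8277 ≈ 0.542

0.542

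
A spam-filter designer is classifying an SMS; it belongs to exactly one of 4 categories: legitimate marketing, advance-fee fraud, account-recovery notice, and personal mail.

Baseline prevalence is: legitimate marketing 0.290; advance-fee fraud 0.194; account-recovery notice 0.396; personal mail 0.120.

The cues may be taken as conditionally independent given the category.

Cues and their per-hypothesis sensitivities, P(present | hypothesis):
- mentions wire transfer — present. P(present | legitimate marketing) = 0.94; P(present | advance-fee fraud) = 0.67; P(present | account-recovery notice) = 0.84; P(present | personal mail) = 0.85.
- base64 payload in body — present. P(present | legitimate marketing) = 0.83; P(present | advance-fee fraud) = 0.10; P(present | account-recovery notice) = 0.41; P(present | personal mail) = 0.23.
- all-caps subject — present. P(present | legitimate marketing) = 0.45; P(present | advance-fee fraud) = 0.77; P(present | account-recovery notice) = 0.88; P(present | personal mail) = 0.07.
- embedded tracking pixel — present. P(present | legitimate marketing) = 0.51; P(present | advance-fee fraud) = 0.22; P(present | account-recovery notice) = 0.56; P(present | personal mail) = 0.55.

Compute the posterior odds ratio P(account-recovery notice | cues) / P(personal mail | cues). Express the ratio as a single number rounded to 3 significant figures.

74.4

Unnormalized posterior weight (prior times the cue likelihoods) for each of the two hypotheses:
  account-recovery notice: 0.396 × 0.84 × 0.41 × 0.88 × 0.56 = 0.067209
  personal mail: 0.120 × 0.85 × 0.23 × 0.07 × 0.55 = 0.00090321
Posterior odds = 0.067209 / 0.00090321 ≈ 74.4.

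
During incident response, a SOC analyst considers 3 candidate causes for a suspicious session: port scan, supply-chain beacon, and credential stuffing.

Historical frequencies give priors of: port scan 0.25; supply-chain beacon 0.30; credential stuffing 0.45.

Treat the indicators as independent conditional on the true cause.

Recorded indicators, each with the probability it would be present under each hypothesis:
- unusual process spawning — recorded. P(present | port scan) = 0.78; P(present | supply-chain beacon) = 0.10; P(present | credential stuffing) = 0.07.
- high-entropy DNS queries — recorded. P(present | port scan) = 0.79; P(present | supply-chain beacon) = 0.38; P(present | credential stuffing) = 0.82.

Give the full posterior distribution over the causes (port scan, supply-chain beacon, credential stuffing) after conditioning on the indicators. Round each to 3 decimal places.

Multiply each prior by the joint likelihood of the indicator pattern:
  port scan: 0.25 × 0.78 × 0.79 = 0.15405
  supply-chain beacon: 0.30 × 0.10 × 0.38 = 0.0114
  credential stuffing: 0.45 × 0.07 × 0.82 = 0.02583
Normalizing constant Z = 0.15405 + 0.0114 + 0.02583 = 0.19128.
P(port scan | evidence) = 0.15405 / 0.19128 ≈ 0.805
P(supply-chain beacon | evidence) = 0.0114 / 0.19128 ≈ 0.060
P(credential stuffing | evidence) = 0.02583 / 0.19128 ≈ 0.135

0.805, 0.060, 0.135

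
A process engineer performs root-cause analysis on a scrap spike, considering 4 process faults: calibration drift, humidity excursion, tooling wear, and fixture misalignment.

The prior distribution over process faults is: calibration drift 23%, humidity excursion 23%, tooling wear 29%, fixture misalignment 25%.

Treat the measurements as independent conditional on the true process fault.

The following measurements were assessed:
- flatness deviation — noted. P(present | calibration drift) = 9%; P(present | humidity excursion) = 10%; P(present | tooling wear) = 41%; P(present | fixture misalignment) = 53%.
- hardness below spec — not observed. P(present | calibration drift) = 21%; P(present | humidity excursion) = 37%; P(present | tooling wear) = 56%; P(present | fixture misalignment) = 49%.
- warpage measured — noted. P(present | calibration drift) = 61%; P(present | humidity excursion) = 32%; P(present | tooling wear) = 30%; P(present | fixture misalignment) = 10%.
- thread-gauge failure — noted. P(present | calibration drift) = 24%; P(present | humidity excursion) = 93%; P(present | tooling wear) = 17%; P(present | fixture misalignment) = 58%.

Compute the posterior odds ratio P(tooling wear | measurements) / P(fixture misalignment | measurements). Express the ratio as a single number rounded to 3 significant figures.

Posterior odds equal prior odds times the likelihood ratio; only the two competing hypotheses matter (using 1 − P(present | H) for each absent measurement).
  tooling wear: 0.29 × 0.41 × (1 − 0.56) × 0.30 × 0.17 = 0.0026681
  fixture misalignment: 0.25 × 0.53 × (1 − 0.49) × 0.10 × 0.58 = 0.0039194
Odds(tooling wear : fixture misalignment) = 0.0026681 / 0.0039194 ≈ 0.681.

0.681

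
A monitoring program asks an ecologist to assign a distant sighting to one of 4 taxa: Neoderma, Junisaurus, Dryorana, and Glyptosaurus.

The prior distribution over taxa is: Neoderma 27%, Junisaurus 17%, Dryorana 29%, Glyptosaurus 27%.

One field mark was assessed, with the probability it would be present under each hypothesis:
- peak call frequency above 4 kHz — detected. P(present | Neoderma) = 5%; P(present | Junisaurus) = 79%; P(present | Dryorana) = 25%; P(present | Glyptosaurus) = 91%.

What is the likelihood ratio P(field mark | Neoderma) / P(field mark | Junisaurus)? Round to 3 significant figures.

0.0633

Likelihood of this field mark under each hypothesis:
  Neoderma: 0.05
  Junisaurus: 0.79
Bayes factor = 0.05 / 0.79 ≈ 0.0633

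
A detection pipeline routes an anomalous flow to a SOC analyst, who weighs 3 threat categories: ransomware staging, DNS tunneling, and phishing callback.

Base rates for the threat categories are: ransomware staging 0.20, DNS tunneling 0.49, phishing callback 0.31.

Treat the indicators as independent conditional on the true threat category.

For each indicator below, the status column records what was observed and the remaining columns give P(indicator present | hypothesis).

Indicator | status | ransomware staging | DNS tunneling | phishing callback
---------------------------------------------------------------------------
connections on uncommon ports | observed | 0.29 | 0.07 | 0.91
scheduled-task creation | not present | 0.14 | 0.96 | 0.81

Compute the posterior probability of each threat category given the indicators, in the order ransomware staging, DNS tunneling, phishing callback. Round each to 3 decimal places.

0.476, 0.013, 0.511

By Bayes' rule with conditional independence, the unnormalized weight for each hypothesis is prior × ∏ likelihoods (using 1 − P(present | H) for each absent indicator):
  ransomware staging: 0.20 × 0.29 × (1 − 0.14) = 0.04988
  DNS tunneling: 0.49 × 0.07 × (1 − 0.96) = 0.001372
  phishing callback: 0.31 × 0.91 × (1 − 0.81) = 0.053599
The unnormalized weights sum to 0.10485.
P(ransomware staging | evidence) = 0.04988 / 0.10485 ≈ 0.476
P(DNS tunneling | evidence) = 0.001372 / 0.10485 ≈ 0.013
P(phishing callback | evidence) = 0.053599 / 0.10485 ≈ 0.511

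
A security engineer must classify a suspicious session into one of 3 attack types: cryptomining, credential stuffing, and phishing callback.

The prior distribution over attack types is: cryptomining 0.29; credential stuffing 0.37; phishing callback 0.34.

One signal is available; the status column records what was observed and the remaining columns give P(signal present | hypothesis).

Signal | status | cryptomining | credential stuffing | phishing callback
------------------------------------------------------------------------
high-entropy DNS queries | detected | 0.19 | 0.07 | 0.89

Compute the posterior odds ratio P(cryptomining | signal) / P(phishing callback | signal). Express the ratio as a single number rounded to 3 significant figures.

0.182

Posterior odds equal prior odds times the likelihood ratio; only the two competing hypotheses matter.
  cryptomining: 0.29 × 0.19 = 0.0551
  phishing callback: 0.34 × 0.89 = 0.3026
Posterior odds = 0.0551 / 0.3026 ≈ 0.182.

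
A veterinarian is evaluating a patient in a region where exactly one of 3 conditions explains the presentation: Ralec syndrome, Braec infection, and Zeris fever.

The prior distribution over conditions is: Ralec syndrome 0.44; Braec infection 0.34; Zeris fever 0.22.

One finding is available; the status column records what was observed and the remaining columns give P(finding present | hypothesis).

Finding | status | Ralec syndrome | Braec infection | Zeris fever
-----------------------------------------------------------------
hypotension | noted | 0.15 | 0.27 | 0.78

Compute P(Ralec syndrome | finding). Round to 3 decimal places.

0.200

Multiply each prior by the likelihood of the finding:
  Ralec syndrome: 0.44 × 0.15 = 0.066
  Braec infection: 0.34 × 0.27 = 0.0918
  Zeris fever: 0.22 × 0.78 = 0.1716
The unnormalized weights sum to 0.3294.
P(Ralec syndrome | evidence) = 0.066 / 0.3294 ≈ 0.200.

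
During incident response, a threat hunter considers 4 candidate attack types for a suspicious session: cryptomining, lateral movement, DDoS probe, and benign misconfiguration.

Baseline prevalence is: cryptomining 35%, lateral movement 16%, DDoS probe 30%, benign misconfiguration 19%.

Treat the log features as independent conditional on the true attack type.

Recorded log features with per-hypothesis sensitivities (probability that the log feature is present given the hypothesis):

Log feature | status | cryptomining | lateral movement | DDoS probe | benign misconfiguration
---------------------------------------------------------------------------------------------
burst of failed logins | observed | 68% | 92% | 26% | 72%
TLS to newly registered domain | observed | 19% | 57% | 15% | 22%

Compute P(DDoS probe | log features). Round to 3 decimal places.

0.068

For each hypothesis, the unnormalized posterior weight is prior × product of the log feature likelihoods:
  cryptomining: 0.35 × 0.68 × 0.19 = 0.04522
  lateral movement: 0.16 × 0.92 × 0.57 = 0.083904
  DDoS probe: 0.30 × 0.26 × 0.15 = 0.0117
  benign misconfiguration: 0.19 × 0.72 × 0.22 = 0.030096
Marginal likelihood of the evidence = 0.17092.
P(DDoS probe | evidence) = 0.0117 / 0.17092 ≈ 0.068.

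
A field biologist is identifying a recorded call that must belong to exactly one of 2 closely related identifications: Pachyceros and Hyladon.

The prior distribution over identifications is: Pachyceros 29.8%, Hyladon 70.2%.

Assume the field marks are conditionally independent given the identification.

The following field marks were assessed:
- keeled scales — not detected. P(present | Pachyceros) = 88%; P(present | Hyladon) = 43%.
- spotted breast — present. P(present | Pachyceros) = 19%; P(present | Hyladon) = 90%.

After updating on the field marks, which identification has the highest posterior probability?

Hyladon

For each hypothesis, the unnormalized posterior weight is prior × product of the field mark likelihoods (using 1 − P(present | H) for each absent field mark):
  Pachyceros: 0.298 × (1 − 0.88) × 0.19 = 0.0067944
  Hyladon: 0.702 × (1 − 0.43) × 0.90 = 0.36013
Marginal likelihood of the evidence = 0.36692.
P(Pachyceros | evidence) ≈ 0.0067944 / 0.36692 ≈ 0.019
P(Hyladon | evidence) ≈ 0.36013 / 0.36692 ≈ 0.981
The largest is 0.981, so Hyladon is most probable.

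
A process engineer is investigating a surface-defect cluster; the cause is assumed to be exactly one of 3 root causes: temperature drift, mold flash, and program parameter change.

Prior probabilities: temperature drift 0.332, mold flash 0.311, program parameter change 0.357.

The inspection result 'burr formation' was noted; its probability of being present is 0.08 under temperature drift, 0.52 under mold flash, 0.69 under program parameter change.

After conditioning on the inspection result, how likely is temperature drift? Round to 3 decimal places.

0.061

Multiply each prior by the likelihood of the inspection result:
  temperature drift: 0.332 × 0.08 = 0.02656
  mold flash: 0.311 × 0.52 = 0.16172
  program parameter change: 0.357 × 0.69 = 0.24633
The unnormalized weights sum to 0.43461.
P(temperature drift | evidence) = 0.02656 / 0.43461 ≈ 0.061.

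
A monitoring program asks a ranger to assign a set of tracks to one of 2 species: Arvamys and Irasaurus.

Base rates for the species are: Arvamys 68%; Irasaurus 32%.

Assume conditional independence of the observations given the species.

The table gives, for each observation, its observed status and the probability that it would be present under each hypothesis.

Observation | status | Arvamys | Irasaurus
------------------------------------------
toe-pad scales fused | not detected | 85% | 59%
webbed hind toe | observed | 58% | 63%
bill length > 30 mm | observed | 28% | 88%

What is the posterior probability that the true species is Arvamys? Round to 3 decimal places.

Multiply each prior by the joint likelihood of the evidence pattern (using 1 − P(present | H) for each absent observation):
  Arvamys: 0.68 × (1 − 0.85) × 0.58 × 0.28 = 0.016565
  Irasaurus: 0.32 × (1 − 0.59) × 0.63 × 0.88 = 0.072737
The unnormalized weights sum to 0.089302.
P(Arvamys | evidence) = 0.016565 / 0.089302 ≈ 0.185.

0.185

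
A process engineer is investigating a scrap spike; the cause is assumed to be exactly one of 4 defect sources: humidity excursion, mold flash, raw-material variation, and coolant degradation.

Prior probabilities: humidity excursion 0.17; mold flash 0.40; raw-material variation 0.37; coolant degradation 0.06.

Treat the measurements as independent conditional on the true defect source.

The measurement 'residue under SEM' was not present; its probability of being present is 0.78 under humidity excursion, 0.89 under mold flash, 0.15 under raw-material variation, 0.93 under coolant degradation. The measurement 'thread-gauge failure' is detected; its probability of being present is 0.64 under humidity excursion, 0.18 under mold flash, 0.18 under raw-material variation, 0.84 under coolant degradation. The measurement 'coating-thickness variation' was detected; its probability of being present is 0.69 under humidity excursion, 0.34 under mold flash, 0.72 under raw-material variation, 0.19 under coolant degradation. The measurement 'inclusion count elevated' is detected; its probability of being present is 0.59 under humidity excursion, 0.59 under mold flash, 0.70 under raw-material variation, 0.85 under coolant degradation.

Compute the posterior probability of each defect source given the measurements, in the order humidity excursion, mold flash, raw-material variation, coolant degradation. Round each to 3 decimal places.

For each hypothesis, the unnormalized posterior weight is prior × product of the measurement likelihoods (using 1 − P(present | H) for each absent measurement):
  humidity excursion: 0.17 × (1 − 0.78) × 0.64 × 0.69 × 0.59 = 0.0097443
  mold flash: 0.40 × (1 − 0.89) × 0.18 × 0.34 × 0.59 = 0.0015888
  raw-material variation: 0.37 × (1 − 0.15) × 0.18 × 0.72 × 0.70 = 0.028531
  coolant degradation: 0.06 × (1 − 0.93) × 0.84 × 0.19 × 0.85 = 0.00056977
The unnormalized weights sum to 0.040434.
P(humidity excursion | evidence) = 0.0097443 / 0.040434 ≈ 0.241
P(mold flash | evidence) = 0.0015888 / 0.040434 ≈ 0.039
P(raw-material variation | evidence) = 0.028531 / 0.040434 ≈ 0.706
P(coolant degradation | evidence) = 0.00056977 / 0.040434 ≈ 0.014

0.241, 0.039, 0.706, 0.014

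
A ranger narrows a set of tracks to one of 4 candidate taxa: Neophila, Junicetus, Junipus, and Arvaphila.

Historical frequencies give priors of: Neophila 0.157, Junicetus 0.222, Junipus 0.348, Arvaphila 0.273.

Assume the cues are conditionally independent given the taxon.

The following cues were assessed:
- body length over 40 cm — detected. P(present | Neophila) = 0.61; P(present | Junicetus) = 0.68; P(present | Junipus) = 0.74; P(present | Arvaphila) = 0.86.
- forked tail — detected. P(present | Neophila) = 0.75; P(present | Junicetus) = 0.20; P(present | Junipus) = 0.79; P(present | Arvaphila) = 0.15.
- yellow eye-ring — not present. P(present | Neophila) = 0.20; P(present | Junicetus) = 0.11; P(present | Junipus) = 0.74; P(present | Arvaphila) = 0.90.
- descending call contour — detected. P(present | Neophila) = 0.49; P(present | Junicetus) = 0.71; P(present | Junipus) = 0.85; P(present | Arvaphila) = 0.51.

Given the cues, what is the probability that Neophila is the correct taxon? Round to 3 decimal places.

0.300

Multiply each prior by the joint likelihood of the cue pattern (using 1 − P(present | H) for each absent cue):
  Neophila: 0.157 × 0.61 × 0.75 × (1 − 0.20) × 0.49 = 0.028156
  Junicetus: 0.222 × 0.68 × 0.20 × (1 − 0.11) × 0.71 = 0.019078
  Junipus: 0.348 × 0.74 × 0.79 × (1 − 0.74) × 0.85 = 0.04496
  Arvaphila: 0.273 × 0.86 × 0.15 × (1 − 0.90) × 0.51 = 0.0017961
Normalizing constant Z = 0.028156 + 0.019078 + 0.04496 + 0.0017961 = 0.093991.
P(Neophila | evidence) = 0.028156 / 0.093991 ≈ 0.300.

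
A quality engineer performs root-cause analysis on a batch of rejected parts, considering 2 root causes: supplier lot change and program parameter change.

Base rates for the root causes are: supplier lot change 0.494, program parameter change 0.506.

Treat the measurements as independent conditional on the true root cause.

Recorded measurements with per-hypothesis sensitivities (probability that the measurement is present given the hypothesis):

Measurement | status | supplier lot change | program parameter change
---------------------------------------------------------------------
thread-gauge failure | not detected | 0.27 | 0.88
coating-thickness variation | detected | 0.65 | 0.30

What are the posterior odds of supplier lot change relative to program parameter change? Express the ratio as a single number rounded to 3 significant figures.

Posterior odds equal prior odds times the likelihood ratio; only the two competing hypotheses matter (using 1 − P(present | H) for each absent measurement).
  supplier lot change: 0.494 × (1 − 0.27) × 0.65 = 0.2344
  program parameter change: 0.506 × (1 − 0.88) × 0.30 = 0.018216
Odds(supplier lot change : program parameter change) = 0.2344 / 0.018216 ≈ 12.9.

12.9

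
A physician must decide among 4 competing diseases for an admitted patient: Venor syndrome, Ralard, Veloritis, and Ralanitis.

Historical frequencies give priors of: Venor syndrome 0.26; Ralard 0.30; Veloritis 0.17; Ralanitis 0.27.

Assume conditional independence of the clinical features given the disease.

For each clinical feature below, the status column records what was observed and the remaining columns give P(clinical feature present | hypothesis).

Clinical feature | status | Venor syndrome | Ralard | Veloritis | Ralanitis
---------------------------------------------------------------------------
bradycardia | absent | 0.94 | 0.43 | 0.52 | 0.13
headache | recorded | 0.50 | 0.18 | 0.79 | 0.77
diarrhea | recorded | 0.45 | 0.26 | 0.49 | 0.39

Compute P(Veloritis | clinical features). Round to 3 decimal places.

0.278

For each hypothesis, the unnormalized posterior weight is prior × product of the clinical feature likelihoods (using 1 − P(present | H) for each absent clinical feature):
  Venor syndrome: 0.26 × (1 − 0.94) × 0.50 × 0.45 = 0.00351
  Ralard: 0.30 × (1 − 0.43) × 0.18 × 0.26 = 0.0080028
  Veloritis: 0.17 × (1 − 0.52) × 0.79 × 0.49 = 0.031587
  Ralanitis: 0.27 × (1 − 0.13) × 0.77 × 0.39 = 0.07054
The unnormalized weights sum to 0.11364.
P(Veloritis | evidence) = 0.031587 / 0.11364 ≈ 0.278.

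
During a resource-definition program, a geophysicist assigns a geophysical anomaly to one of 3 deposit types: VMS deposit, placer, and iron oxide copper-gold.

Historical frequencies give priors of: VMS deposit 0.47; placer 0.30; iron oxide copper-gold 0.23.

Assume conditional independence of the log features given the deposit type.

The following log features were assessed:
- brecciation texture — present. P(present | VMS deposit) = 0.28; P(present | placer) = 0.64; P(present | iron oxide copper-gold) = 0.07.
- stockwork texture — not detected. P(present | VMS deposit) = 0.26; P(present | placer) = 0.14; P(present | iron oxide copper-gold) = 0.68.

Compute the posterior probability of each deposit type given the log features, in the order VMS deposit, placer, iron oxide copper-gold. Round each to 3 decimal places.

Multiply each prior by the joint likelihood of the log feature pattern (using 1 − P(present | H) for each absent log feature):
  VMS deposit: 0.47 × 0.28 × (1 − 0.26) = 0.097384
  placer: 0.30 × 0.64 × (1 − 0.14) = 0.16512
  iron oxide copper-gold: 0.23 × 0.07 × (1 − 0.68) = 0.005152
Marginal likelihood of the evidence = 0.26766.
P(VMS deposit | evidence) = 0.097384 / 0.26766 ≈ 0.364
P(placer | evidence) = 0.16512 / 0.26766 ≈ 0.617
P(iron oxide copper-gold | evidence) = 0.005152 / 0.26766 ≈ 0.019

0.364, 0.617, 0.019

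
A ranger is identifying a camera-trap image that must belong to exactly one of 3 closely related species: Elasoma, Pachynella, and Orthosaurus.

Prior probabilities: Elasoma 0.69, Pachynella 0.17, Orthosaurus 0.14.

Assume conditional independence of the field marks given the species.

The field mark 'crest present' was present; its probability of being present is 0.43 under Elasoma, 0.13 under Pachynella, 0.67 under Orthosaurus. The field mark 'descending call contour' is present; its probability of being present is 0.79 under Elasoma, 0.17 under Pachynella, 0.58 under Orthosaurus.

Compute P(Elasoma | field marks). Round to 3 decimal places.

By Bayes' rule with conditional independence, the unnormalized weight for each hypothesis is prior × ∏ likelihoods:
  Elasoma: 0.69 × 0.43 × 0.79 = 0.23439
  Pachynella: 0.17 × 0.13 × 0.17 = 0.003757
  Orthosaurus: 0.14 × 0.67 × 0.58 = 0.054404
Normalizing constant Z = 0.23439 + 0.003757 + 0.054404 = 0.29255.
P(Elasoma | evidence) = 0.23439 / 0.29255 ≈ 0.801.

0.801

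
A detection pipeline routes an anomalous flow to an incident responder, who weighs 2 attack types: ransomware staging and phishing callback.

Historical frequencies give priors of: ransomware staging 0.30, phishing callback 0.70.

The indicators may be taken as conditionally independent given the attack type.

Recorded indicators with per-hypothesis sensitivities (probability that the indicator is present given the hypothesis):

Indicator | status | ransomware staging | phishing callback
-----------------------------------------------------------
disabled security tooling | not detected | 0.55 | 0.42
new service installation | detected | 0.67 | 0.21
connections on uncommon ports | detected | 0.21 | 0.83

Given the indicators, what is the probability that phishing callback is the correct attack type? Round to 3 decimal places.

By Bayes' rule with conditional independence, the unnormalized weight for each hypothesis is prior × ∏ likelihoods (using 1 − P(present | H) for each absent indicator):
  ransomware staging: 0.30 × (1 − 0.55) × 0.67 × 0.21 = 0.018994
  phishing callback: 0.70 × (1 − 0.42) × 0.21 × 0.83 = 0.070766
The unnormalized weights sum to 0.08976.
P(phishing callback | evidence) = 0.070766 / 0.08976 ≈ 0.788.

0.788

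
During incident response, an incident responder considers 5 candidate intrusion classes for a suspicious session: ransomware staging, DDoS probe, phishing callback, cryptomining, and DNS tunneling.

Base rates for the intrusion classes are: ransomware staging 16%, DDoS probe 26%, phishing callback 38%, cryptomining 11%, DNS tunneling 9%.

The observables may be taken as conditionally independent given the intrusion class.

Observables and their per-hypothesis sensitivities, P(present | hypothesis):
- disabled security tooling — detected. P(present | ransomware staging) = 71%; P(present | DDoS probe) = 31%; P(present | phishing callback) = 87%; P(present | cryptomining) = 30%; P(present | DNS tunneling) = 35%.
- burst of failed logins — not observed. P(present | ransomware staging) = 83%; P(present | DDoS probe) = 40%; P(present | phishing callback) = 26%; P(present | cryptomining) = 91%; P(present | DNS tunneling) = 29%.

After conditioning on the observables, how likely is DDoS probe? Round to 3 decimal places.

0.143

By Bayes' rule with conditional independence, the unnormalized weight for each hypothesis is prior × ∏ likelihoods (using 1 − P(present | H) for each absent observable):
  ransomware staging: 0.16 × 0.71 × (1 − 0.83) = 0.019312
  DDoS probe: 0.26 × 0.31 × (1 − 0.40) = 0.04836
  phishing callback: 0.38 × 0.87 × (1 − 0.26) = 0.24464
  cryptomining: 0.11 × 0.30 × (1 − 0.91) = 0.00297
  DNS tunneling: 0.09 × 0.35 × (1 − 0.29) = 0.022365
The unnormalized weights sum to 0.33765.
P(DDoS probe | evidence) = 0.04836 / 0.33765 ≈ 0.143.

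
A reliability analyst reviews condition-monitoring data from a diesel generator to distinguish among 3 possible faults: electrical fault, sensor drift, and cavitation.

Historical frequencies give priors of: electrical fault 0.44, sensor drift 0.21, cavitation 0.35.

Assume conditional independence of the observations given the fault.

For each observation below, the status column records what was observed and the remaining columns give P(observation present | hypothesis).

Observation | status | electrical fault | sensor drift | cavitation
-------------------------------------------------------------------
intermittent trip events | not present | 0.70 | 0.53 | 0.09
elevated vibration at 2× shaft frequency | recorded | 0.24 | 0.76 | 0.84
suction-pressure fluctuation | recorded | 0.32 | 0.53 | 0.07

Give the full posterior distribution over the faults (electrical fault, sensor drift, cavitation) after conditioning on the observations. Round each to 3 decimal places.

By Bayes' rule with conditional independence, the unnormalized weight for each hypothesis is prior × ∏ likelihoods (using 1 − P(present | H) for each absent observation):
  electrical fault: 0.44 × (1 − 0.70) × 0.24 × 0.32 = 0.010138
  sensor drift: 0.21 × (1 − 0.53) × 0.76 × 0.53 = 0.039756
  cavitation: 0.35 × (1 − 0.09) × 0.84 × 0.07 = 0.018728
Normalizing constant Z = 0.010138 + 0.039756 + 0.018728 = 0.068622.
P(electrical fault | evidence) = 0.010138 / 0.068622 ≈ 0.148
P(sensor drift | evidence) = 0.039756 / 0.068622 ≈ 0.579
P(cavitation | evidence) = 0.018728 / 0.068622 ≈ 0.273

0.148, 0.579, 0.273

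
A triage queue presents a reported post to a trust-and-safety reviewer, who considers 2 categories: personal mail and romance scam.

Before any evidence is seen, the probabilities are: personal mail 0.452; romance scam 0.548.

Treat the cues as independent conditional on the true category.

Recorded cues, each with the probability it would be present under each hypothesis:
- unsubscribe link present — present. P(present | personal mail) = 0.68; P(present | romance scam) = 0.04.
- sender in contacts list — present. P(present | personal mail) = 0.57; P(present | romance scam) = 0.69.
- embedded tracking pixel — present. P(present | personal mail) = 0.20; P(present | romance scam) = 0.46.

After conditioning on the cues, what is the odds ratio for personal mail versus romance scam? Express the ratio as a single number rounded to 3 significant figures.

The normalizing constant cancels in an odds ratio, so compute prior × likelihood for the two hypotheses only:
  personal mail: 0.452 × 0.68 × 0.57 × 0.20 = 0.035039
  romance scam: 0.548 × 0.04 × 0.69 × 0.46 = 0.0069574
Posterior odds = 0.035039 / 0.0069574 ≈ 5.04.

5.04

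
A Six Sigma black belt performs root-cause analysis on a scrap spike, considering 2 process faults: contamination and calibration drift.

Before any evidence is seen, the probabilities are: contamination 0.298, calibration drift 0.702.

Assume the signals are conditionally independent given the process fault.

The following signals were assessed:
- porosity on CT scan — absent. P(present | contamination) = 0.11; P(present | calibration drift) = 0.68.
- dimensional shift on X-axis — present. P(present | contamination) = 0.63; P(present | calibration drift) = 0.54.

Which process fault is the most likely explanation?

contamination

For each hypothesis, the unnormalized posterior weight is prior × product of the signal likelihoods (using 1 − P(present | H) for each absent signal):
  contamination: 0.298 × (1 − 0.11) × 0.63 = 0.16709
  calibration drift: 0.702 × (1 − 0.68) × 0.54 = 0.12131
The unnormalized weights sum to 0.28839.
P(contamination | evidence) ≈ 0.16709 / 0.28839 ≈ 0.579
P(calibration drift | evidence) ≈ 0.12131 / 0.28839 ≈ 0.421
The largest is 0.579, so contamination is most probable.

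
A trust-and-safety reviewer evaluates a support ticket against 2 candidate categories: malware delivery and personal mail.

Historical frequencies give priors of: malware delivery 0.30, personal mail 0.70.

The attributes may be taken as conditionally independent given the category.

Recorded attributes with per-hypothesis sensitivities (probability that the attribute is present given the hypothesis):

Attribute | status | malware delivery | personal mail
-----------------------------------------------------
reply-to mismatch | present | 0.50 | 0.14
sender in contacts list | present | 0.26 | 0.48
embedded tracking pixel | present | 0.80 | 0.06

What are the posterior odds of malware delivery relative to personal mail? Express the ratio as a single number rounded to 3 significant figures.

The normalizing constant cancels in an odds ratio, so compute prior × likelihood for the two hypotheses only:
  malware delivery: 0.30 × 0.50 × 0.26 × 0.80 = 0.0312
  personal mail: 0.70 × 0.14 × 0.48 × 0.06 = 0.0028224
Odds(malware delivery : personal mail) = 0.0312 / 0.0028224 ≈ 11.1.

11.1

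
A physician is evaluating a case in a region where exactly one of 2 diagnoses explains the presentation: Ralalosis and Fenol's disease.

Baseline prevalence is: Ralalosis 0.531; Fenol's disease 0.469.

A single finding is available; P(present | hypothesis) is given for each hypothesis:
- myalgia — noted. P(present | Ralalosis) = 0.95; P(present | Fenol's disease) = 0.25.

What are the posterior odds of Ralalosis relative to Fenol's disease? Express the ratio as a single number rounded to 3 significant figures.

4.30

Posterior odds equal prior odds times the likelihood ratio; only the two competing hypotheses matter.
  Ralalosis: 0.531 × 0.95 = 0.50445
  Fenol's disease: 0.469 × 0.25 = 0.11725
Odds(Ralalosis : Fenol's disease) = 0.50445 / 0.11725 ≈ 4.30.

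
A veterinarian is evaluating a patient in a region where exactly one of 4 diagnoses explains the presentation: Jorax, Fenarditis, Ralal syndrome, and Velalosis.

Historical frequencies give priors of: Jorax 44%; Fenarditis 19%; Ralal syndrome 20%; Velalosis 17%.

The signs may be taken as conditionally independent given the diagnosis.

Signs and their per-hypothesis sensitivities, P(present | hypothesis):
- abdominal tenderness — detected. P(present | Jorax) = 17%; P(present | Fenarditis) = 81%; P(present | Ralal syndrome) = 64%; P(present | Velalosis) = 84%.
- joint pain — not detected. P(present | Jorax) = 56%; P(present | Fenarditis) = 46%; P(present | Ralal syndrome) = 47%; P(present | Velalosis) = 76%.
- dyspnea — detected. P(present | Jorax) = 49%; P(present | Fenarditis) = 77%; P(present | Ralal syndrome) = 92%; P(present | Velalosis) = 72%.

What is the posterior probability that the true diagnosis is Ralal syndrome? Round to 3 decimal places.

For each hypothesis, the unnormalized posterior weight is prior × product of the sign likelihoods (using 1 − P(present | H) for each absent sign):
  Jorax: 0.44 × 0.17 × (1 − 0.56) × 0.49 = 0.016127
  Fenarditis: 0.19 × 0.81 × (1 − 0.46) × 0.77 = 0.063992
  Ralal syndrome: 0.20 × 0.64 × (1 − 0.47) × 0.92 = 0.062413
  Velalosis: 0.17 × 0.84 × (1 − 0.76) × 0.72 = 0.024676
The unnormalized weights sum to 0.16721.
P(Ralal syndrome | evidence) = 0.062413 / 0.16721 ≈ 0.373.

0.373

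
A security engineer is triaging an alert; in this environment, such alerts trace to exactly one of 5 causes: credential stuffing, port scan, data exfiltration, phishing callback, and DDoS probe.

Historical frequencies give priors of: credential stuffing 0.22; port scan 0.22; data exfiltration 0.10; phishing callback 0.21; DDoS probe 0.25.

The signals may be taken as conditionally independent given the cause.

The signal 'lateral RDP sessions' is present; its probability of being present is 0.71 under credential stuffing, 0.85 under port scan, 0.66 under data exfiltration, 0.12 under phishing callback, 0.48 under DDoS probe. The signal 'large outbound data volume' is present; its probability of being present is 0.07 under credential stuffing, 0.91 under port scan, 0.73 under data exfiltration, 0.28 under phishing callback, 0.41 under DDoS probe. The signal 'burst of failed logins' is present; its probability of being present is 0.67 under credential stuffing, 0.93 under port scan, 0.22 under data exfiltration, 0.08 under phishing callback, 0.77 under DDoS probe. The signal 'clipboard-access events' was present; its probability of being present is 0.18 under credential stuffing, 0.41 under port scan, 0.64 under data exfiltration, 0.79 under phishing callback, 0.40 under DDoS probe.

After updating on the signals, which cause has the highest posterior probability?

port scan

Multiply each prior by the joint likelihood of the signal pattern:
  credential stuffing: 0.22 × 0.71 × 0.07 × 0.67 × 0.18 = 0.0013186
  port scan: 0.22 × 0.85 × 0.91 × 0.93 × 0.41 = 0.064886
  data exfiltration: 0.10 × 0.66 × 0.73 × 0.22 × 0.64 = 0.0067837
  phishing callback: 0.21 × 0.12 × 0.28 × 0.08 × 0.79 = 0.00044594
  DDoS probe: 0.25 × 0.48 × 0.41 × 0.77 × 0.40 = 0.015154
The unnormalized weights sum to 0.088588.
P(credential stuffing | evidence) ≈ 0.0013186 / 0.088588 ≈ 0.015
P(port scan | evidence) ≈ 0.064886 / 0.088588 ≈ 0.732
P(data exfiltration | evidence) ≈ 0.0067837 / 0.088588 ≈ 0.077
P(phishing callback | evidence) ≈ 0.00044594 / 0.088588 ≈ 0.005
P(DDoS probe | evidence) ≈ 0.015154 / 0.088588 ≈ 0.171
The largest is 0.732, so port scan is most probable.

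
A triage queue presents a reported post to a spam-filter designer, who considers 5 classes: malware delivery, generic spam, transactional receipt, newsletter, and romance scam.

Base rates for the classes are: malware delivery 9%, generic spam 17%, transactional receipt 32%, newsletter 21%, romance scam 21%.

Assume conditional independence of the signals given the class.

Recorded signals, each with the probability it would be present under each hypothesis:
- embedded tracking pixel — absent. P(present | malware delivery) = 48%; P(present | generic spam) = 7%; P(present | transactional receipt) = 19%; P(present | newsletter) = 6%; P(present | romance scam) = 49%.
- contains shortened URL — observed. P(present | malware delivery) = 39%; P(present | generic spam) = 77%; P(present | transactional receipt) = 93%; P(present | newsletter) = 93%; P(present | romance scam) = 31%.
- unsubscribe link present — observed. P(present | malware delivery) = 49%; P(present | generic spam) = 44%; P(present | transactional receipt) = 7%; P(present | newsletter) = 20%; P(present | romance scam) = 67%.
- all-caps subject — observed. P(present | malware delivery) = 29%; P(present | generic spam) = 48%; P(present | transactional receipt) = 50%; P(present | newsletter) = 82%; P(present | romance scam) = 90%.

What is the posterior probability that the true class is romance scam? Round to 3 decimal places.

0.230

By Bayes' rule with conditional independence, the unnormalized weight for each hypothesis is prior × ∏ likelihoods (using 1 − P(present | H) for each absent signal):
  malware delivery: 0.09 × (1 − 0.48) × 0.39 × 0.49 × 0.29 = 0.0025936
  generic spam: 0.17 × (1 − 0.07) × 0.77 × 0.44 × 0.48 = 0.025711
  transactional receipt: 0.32 × (1 − 0.19) × 0.93 × 0.07 × 0.50 = 0.008437
  newsletter: 0.21 × (1 − 0.06) × 0.93 × 0.20 × 0.82 = 0.030107
  romance scam: 0.21 × (1 − 0.49) × 0.31 × 0.67 × 0.90 = 0.02002
Normalizing constant Z = 0.0025936 + 0.025711 + 0.008437 + 0.030107 + 0.02002 = 0.086869.
P(romance scam | evidence) = 0.02002 / 0.086869 ≈ 0.230.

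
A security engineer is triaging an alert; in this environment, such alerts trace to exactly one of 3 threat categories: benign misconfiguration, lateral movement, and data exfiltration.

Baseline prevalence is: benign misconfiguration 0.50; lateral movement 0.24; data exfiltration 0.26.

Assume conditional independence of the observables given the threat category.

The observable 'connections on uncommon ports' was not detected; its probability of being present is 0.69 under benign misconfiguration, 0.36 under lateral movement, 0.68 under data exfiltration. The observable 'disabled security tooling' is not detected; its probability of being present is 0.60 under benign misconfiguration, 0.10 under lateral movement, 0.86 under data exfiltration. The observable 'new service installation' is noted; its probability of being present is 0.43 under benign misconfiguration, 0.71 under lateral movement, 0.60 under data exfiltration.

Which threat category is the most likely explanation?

lateral movement

Multiply each prior by the joint likelihood of the observable pattern (using 1 − P(present | H) for each absent observable):
  benign misconfiguration: 0.50 × (1 − 0.69) × (1 − 0.60) × 0.43 = 0.02666
  lateral movement: 0.24 × (1 − 0.36) × (1 − 0.10) × 0.71 = 0.09815
  data exfiltration: 0.26 × (1 − 0.68) × (1 − 0.86) × 0.60 = 0.0069888
The unnormalized weights sum to 0.1318.
P(benign misconfiguration | evidence) ≈ 0.02666 / 0.1318 ≈ 0.202
P(lateral movement | evidence) ≈ 0.09815 / 0.1318 ≈ 0.745
P(data exfiltration | evidence) ≈ 0.0069888 / 0.1318 ≈ 0.053
The largest is 0.745, so lateral movement is most probable.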